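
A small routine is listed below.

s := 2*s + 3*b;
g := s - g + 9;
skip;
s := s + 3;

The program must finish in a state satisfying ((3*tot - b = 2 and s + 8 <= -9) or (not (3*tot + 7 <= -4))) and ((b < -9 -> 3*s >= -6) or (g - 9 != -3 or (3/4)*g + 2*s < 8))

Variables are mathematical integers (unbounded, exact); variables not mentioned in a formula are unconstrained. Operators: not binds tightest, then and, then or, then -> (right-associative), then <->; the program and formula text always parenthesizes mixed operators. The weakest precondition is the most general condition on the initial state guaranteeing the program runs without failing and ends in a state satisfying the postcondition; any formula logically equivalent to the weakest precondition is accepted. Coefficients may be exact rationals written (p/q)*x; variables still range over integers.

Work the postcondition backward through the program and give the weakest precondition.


Working backward. After the program, the postcondition ((3*tot - b = 2 and s + 8 <= -9) or (not (3*tot + 7 <= -4))) and ((b < -9 -> 3*s >= -6) or (g - 9 != -3 or (3/4)*g + 2*s < 8)) must hold; in canonical form it is ((3*tot = b + 2 and s <= -17) or (not (3*tot <= -11))) and ((b < -9 -> 3*s >= -6) or g != 6 or (3/4)*g + 2*s < 8).
Before s := s + 3: ((3*tot = b + 2 and s <= -20) or (not (3*tot <= -11))) and ((b < -9 -> 3*s >= -15) or g != 6 or (3/4)*g + 2*s < 2)
Before skip: ((3*tot = b + 2 and s <= -20) or (not (3*tot <= -11))) and ((b < -9 -> 3*s >= -15) or g != 6 or (3/4)*g + 2*s < 2)
Before g := s - g + 9: ((3*tot = b + 2 and s <= -20) or (not (3*tot <= -11))) and ((b < -9 -> 3*s >= -15) or s != g - 3 or (11/4)*s < (3/4)*g - 19/4)
Before s := 2*s + 3*b: ((3*tot = b + 2 and 3*b + 2*s <= -20) or (not (3*tot <= -11))) and ((b < -9 -> 9*b + 6*s >= -15) or 3*b + 2*s != g - 3 or (33/4)*b + (11/2)*s < (3/4)*g - 19/4)
Answer: WP = ((3*tot = b + 2 and 3*b + 2*s <= -20) or (not (3*tot <= -11))) and ((b < -9 -> 9*b + 6*s >= -15) or 3*b + 2*s != g - 3 or (33/4)*b + (11/2)*s < (3/4)*g - 19/4)


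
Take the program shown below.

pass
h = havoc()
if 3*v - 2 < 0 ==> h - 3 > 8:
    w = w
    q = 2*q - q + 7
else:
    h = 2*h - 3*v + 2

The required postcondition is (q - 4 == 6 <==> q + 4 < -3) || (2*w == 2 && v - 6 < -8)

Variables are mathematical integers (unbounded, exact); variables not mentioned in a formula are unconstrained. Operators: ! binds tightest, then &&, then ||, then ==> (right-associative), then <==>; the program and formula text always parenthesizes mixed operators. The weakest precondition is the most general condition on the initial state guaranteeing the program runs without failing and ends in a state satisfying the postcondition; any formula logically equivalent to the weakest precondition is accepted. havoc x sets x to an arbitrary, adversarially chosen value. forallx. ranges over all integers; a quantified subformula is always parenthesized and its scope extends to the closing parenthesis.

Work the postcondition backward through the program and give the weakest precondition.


Working backward. After the program, the postcondition (q - 4 == 6 <==> q + 4 < -3) || (2*w == 2 && v - 6 < -8) must hold; in canonical form it is (q == 10 <==> q < -7) || (2*w == 2 && v < -2).
Then branch requires (q == 3 <==> q < -14) || (2*w == 2 && v < -2); else branch requires (q == 10 <==> q < -7) || (2*w == 2 && v < -2).
Before the if: ((3*v < 2 ==> h > 11) ==> ((q == 3 <==> q < -14) || (2*w == 2 && v < -2))) && ((!(3*v < 2 ==> h > 11)) ==> ((q == 10 <==> q < -7) || (2*w == 2 && v < -2)))
Before havoc h: forall h_1. (((3*v < 2 ==> h_1 > 11) ==> ((q == 3 <==> q < -14) || (2*w == 2 && v < -2))) && ((!(3*v < 2 ==> h_1 > 11)) ==> ((q == 10 <==> q < -7) || (2*w == 2 && v < -2))))
Before skip: forall h_1. (((3*v < 2 ==> h_1 > 11) ==> ((q == 3 <==> q < -14) || (2*w == 2 && v < -2))) && ((!(3*v < 2 ==> h_1 > 11)) ==> ((q == 10 <==> q < -7) || (2*w == 2 && v < -2))))
Answer: WP = forall h_1. (((3*v < 2 ==> h_1 > 11) ==> ((q == 3 <==> q < -14) || (2*w == 2 && v < -2))) && ((!(3*v < 2 ==> h_1 > 11)) ==> ((q == 10 <==> q < -7) || (2*w == 2 && v < -2))))


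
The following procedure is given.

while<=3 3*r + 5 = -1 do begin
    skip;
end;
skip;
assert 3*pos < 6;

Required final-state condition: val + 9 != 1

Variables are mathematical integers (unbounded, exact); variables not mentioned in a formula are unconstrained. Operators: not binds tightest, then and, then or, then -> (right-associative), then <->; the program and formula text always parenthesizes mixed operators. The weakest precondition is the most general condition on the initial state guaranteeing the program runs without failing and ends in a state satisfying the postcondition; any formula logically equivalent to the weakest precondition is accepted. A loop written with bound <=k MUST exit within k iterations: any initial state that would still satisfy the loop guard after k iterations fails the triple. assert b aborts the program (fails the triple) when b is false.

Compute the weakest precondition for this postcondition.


Working backward. After the program, the postcondition val + 9 != 1 must hold; in canonical form it is val != -8.
Before assert 3*pos < 6: 3*pos < 6 and val != -8
Before skip: 3*pos < 6 and val != -8
Before the loop (bound <=3), unroll the exhaustion recursion (WP_0 = exit-now case; WP_j = one more guarded iteration, up to j = 3):
  WP_0: (not (3*r = -6)) and 3*pos < 6 and val != -8
  WP_1: (3*r = -6 -> ((not (3*r = -6)) and 3*pos < 6 and val != -8)) and ((not (3*r = -6)) -> (3*pos < 6 and val != -8))
  WP_2: (3*r = -6 -> ((3*r = -6 -> ((not (3*r = -6)) and 3*pos < 6 and val != -8)) and ((not (3*r = -6)) -> (3*pos < 6 and val != -8)))) and ((not (3*r = -6)) -> (3*pos < 6 and val != -8))
  WP_3: (3*r = -6 -> ((3*r = -6 -> ((3*r = -6 -> ((not (3*r = -6)) and 3*pos < 6 and val != -8)) and ((not (3*r = -6)) -> (3*pos < 6 and val != -8)))) and ((not (3*r = -6)) -> (3*pos < 6 and val != -8)))) and ((not (3*r = -6)) -> (3*pos < 6 and val != -8))
So before the loop: (3*r = -6 -> ((3*r = -6 -> ((3*r = -6 -> ((not (3*r = -6)) and 3*pos < 6 and val != -8)) and ((not (3*r = -6)) -> (3*pos < 6 and val != -8)))) and ((not (3*r = -6)) -> (3*pos < 6 and val != -8)))) and ((not (3*r = -6)) -> (3*pos < 6 and val != -8))
Answer: WP = (3*r = -6 -> ((3*r = -6 -> ((3*r = -6 -> ((not (3*r = -6)) and 3*pos < 6 and val != -8)) and ((not (3*r = -6)) -> (3*pos < 6 and val != -8)))) and ((not (3*r = -6)) -> (3*pos < 6 and val != -8)))) and ((not (3*r = -6)) -> (3*pos < 6 and val != -8))


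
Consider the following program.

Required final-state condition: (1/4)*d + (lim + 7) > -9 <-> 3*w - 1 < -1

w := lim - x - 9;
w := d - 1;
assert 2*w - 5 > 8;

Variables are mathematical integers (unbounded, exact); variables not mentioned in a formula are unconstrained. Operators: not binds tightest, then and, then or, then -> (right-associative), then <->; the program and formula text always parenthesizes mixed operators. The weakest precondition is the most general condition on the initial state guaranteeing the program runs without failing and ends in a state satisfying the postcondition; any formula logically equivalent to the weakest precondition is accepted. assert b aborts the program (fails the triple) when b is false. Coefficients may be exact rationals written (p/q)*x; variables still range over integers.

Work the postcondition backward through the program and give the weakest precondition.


Working backward. After the program, the postcondition (1/4)*d + (lim + 7) > -9 <-> 3*w - 1 < -1 must hold; in canonical form it is (1/4)*d + lim > -16 <-> 3*w < 0.
Before assert 2*w - 5 > 8: 2*w > 13 and ((1/4)*d + lim > -16 <-> 3*w < 0)
Before w := d - 1: 2*d > 15 and ((1/4)*d + lim > -16 <-> 3*d < 3)
Before w := lim - x - 9: 2*d > 15 and ((1/4)*d + lim > -16 <-> 3*d < 3)
Answer: WP = 2*d > 15 and ((1/4)*d + lim > -16 <-> 3*d < 3)


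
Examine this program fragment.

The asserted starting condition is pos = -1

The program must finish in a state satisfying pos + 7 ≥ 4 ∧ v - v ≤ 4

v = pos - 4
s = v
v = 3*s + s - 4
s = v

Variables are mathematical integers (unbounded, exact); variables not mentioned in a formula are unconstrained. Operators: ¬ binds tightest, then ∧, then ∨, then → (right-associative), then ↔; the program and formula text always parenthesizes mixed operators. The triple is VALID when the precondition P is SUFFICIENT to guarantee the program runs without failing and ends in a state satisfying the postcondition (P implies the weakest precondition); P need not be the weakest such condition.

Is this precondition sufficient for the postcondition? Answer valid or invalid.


Working backward. After the program, the postcondition pos + 7 ≥ 4 ∧ v - v ≤ 4 must hold; in canonical form it is pos ≥ -3.
Before s := v: pos ≥ -3
Before v := 3*s + s - 4: pos ≥ -3
Before s := v: pos ≥ -3
Before v := pos - 4: pos ≥ -3
The weakest precondition is pos ≥ -3.
Check whether pos = -1 implies it.
Every state satisfying the precondition satisfies the weakest precondition: the implication holds.
Answer: valid


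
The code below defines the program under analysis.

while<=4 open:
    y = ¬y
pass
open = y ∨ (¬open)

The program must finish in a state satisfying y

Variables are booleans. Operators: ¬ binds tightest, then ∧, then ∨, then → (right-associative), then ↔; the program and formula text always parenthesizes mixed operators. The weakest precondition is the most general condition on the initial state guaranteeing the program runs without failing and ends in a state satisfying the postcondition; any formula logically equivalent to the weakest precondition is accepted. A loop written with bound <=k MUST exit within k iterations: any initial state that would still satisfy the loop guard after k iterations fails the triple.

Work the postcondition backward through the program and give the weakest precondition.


Working backward. After the program, y must hold.
Before open := y ∨ (¬open): y
Before skip: y
Before the loop (bound <=4), unroll the exhaustion recursion (WP_0 = exit-now case; WP_j = one more guarded iteration, up to j = 4):
  WP_0: (¬open) ∧ y
  WP_1: (open → ((¬open) ∧ (¬y))) ∧ ((¬open) → y)
  WP_2: (open → ((open → ((¬open) ∧ y)) ∧ ((¬open) → (¬y)))) ∧ ((¬open) → y)
  WP_3: (open → ((open → ((open → ((¬open) ∧ (¬y))) ∧ ((¬open) → y))) ∧ ((¬open) → (¬y)))) ∧ ((¬open) → y)
  WP_4: (open → ((open → ((open → ((open → ((¬open) ∧ y)) ∧ ((¬open) → (¬y)))) ∧ ((¬open) → y))) ∧ ((¬open) → (¬y)))) ∧ ((¬open) → y)
So before the loop: (open → ((open → ((open → ((open → ((¬open) ∧ y)) ∧ ((¬open) → (¬y)))) ∧ ((¬open) → y))) ∧ ((¬open) → (¬y)))) ∧ ((¬open) → y)
Answer: WP = (open → ((open → ((open → ((open → ((¬open) ∧ y)) ∧ ((¬open) → (¬y)))) ∧ ((¬open) → y))) ∧ ((¬open) → (¬y)))) ∧ ((¬open) → y)


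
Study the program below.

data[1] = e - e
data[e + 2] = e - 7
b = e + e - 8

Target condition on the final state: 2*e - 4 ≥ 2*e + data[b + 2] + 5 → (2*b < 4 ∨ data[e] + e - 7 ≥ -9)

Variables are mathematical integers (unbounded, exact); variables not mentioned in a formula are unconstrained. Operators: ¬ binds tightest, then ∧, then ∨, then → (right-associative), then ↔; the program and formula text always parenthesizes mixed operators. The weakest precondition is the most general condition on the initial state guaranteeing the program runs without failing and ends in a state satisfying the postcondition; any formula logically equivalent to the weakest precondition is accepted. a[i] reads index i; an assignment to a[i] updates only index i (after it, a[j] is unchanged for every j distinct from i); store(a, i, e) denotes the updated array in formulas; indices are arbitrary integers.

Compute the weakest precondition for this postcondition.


Working backward. After the program, the postcondition 2*e - 4 ≥ 2*e + data[b + 2] + 5 → (2*b < 4 ∨ data[e] + e - 7 ≥ -9) must hold; in canonical form it is data[b + 2] ≤ -9 → (2*b < 4 ∨ data[e] + e ≥ -2).
Before b := e + e - 8: data[2*e - 6] ≤ -9 → (4*e < 20 ∨ data[e] + e ≥ -2)
Before data[e + 2] := e - 7: store(data, e + 2, e - 7)[2*e - 6] ≤ -9 → (4*e < 20 ∨ store(data, e + 2, e - 7)[e] + e ≥ -2)
Before data[1] := e - e: store(store(data, 1, 0), e + 2, e - 7)[2*e - 6] ≤ -9 → (4*e < 20 ∨ store(store(data, 1, 0), e + 2, e - 7)[e] + e ≥ -2)
Answer: WP = store(store(data, 1, 0), e + 2, e - 7)[2*e - 6] ≤ -9 → (4*e < 20 ∨ store(store(data, 1, 0), e + 2, e - 7)[e] + e ≥ -2)


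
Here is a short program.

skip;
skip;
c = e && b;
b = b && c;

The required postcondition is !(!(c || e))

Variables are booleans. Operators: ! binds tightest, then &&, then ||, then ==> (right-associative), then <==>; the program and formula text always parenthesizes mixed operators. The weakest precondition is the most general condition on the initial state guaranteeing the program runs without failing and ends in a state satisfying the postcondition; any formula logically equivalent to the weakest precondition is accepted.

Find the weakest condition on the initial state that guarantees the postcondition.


Working backward. After the program, the postcondition !(!(c || e)) must hold; in canonical form it is c || e.
Before b := b && c: c || e
Before c := e && b: (e && b) || e
Before skip: (e && b) || e
Before skip: (e && b) || e
Answer: WP = (e && b) || e


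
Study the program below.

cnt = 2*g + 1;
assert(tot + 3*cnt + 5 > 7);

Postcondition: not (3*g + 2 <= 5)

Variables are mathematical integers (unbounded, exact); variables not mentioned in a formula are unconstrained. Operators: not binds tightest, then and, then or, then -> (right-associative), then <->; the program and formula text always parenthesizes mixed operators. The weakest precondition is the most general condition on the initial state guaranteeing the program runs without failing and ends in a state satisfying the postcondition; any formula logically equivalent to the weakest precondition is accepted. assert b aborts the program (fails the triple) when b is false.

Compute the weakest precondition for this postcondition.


Working backward. After the program, the postcondition not (3*g + 2 <= 5) must hold; in canonical form it is not (3*g <= 3).
Before assert tot + 3*cnt + 5 > 7: 3*cnt + tot > 2 and (not (3*g <= 3))
Before cnt := 2*g + 1: 6*g + tot > -1 and (not (3*g <= 3))
Answer: WP = 6*g + tot > -1 and (not (3*g <= 3))


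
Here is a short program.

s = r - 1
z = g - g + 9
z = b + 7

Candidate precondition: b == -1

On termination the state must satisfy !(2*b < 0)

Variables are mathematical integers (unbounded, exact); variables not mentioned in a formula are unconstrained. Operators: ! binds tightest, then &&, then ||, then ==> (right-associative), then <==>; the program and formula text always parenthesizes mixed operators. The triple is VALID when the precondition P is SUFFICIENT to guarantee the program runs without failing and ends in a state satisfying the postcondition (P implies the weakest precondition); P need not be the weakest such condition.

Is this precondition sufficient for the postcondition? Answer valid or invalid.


Working backward. After the program, !(2*b < 0) must hold.
Before z := b + 7: !(2*b < 0)
Before z := g - g + 9: !(2*b < 0)
Before s := r - 1: !(2*b < 0)
The weakest precondition is !(2*b < 0).
Check whether b == -1 implies it.
Countermodel: at the initial state b = -1, the precondition holds but the weakest precondition fails.
Answer: invalid


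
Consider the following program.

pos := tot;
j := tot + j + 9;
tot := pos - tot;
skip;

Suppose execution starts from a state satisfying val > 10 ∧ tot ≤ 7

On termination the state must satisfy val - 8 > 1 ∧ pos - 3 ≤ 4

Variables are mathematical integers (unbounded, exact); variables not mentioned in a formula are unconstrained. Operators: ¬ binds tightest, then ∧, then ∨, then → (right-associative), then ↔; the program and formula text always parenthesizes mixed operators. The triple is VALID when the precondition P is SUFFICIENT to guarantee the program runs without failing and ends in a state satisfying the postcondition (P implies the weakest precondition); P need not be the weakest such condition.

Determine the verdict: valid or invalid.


Working backward. After the program, the postcondition val - 8 > 1 ∧ pos - 3 ≤ 4 must hold; in canonical form it is val > 9 ∧ pos ≤ 7.
Before skip: val > 9 ∧ pos ≤ 7
Before tot := pos - tot: val > 9 ∧ pos ≤ 7
Before j := tot + j + 9: val > 9 ∧ pos ≤ 7
Before pos := tot: val > 9 ∧ tot ≤ 7
The weakest precondition is val > 9 ∧ tot ≤ 7.
Check whether val > 10 ∧ tot ≤ 7 implies it.
Every state satisfying the precondition satisfies the weakest precondition: the implication holds.
Answer: valid


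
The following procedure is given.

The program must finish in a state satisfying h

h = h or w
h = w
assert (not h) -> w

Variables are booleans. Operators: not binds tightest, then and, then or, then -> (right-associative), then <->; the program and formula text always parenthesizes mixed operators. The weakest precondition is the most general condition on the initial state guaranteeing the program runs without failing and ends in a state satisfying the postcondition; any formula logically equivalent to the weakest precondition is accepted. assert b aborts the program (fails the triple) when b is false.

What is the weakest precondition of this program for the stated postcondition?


Working backward. After the program, h must hold.
Before assert (not h) -> w: ((not h) -> w) and h
Before h := w: ((not w) -> w) and w
Before h := h or w: ((not w) -> w) and w
Answer: WP = ((not w) -> w) and w


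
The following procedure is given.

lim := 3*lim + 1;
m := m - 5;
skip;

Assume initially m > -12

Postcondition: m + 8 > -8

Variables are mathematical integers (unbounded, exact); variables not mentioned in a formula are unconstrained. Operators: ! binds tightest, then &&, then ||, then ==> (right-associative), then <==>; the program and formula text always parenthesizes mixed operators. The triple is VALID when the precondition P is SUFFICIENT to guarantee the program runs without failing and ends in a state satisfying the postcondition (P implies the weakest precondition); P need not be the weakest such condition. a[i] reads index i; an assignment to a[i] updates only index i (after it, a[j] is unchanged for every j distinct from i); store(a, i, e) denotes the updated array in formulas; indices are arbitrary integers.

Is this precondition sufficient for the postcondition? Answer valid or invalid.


Working backward. After the program, the postcondition m + 8 > -8 must hold; in canonical form it is m > -16.
Before skip: m > -16
Before m := m - 5: m > -11
Before lim := 3*lim + 1: m > -11
The weakest precondition is m > -11.
Check whether m > -12 implies it.
Countermodel: at the initial state m = -11, the precondition holds but the weakest precondition fails.
Answer: invalid


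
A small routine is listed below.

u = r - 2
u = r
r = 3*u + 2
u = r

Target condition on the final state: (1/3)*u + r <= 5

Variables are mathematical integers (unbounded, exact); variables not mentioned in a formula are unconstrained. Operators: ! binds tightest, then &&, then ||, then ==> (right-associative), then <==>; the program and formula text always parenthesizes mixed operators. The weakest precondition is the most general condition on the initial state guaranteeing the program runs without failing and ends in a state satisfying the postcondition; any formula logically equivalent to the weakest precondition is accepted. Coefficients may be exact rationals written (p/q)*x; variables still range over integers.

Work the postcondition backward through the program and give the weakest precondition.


Working backward. After the program, the postcondition (1/3)*u + r <= 5 must hold; in canonical form it is r + (1/3)*u <= 5.
Before u := r: (4/3)*r <= 5
Before r := 3*u + 2: 4*u <= 7/3
Before u := r: 4*r <= 7/3
Before u := r - 2: 4*r <= 7/3
Answer: WP = 4*r <= 7/3


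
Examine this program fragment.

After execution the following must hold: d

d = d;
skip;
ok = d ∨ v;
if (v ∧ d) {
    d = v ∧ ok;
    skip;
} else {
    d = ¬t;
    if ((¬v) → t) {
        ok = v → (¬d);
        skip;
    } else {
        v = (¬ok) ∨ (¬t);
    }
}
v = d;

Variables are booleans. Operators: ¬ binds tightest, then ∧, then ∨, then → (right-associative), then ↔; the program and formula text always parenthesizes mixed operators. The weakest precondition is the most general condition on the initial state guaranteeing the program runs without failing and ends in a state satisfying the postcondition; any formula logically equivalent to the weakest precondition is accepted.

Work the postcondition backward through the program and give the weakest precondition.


Working backward. After the program, d must hold.
Before v := d: d
Then branch requires v ∧ ok; else branch requires (((¬v) → t) → (¬t)) ∧ ((¬((¬v) → t)) → (¬t)).
Before the if: ((v ∧ d) → (v ∧ ok)) ∧ ((¬(v ∧ d)) → ((((¬v) → t) → (¬t)) ∧ ((¬((¬v) → t)) → (¬t))))
Before ok := d ∨ v: ((v ∧ d) → (v ∧ (d ∨ v))) ∧ ((¬(v ∧ d)) → ((((¬v) → t) → (¬t)) ∧ ((¬((¬v) → t)) → (¬t))))
Before skip: ((v ∧ d) → (v ∧ (d ∨ v))) ∧ ((¬(v ∧ d)) → ((((¬v) → t) → (¬t)) ∧ ((¬((¬v) → t)) → (¬t))))
Before d := d: ((v ∧ d) → (v ∧ (d ∨ v))) ∧ ((¬(v ∧ d)) → ((((¬v) → t) → (¬t)) ∧ ((¬((¬v) → t)) → (¬t))))
Answer: WP = ((v ∧ d) → (v ∧ (d ∨ v))) ∧ ((¬(v ∧ d)) → ((((¬v) → t) → (¬t)) ∧ ((¬((¬v) → t)) → (¬t))))


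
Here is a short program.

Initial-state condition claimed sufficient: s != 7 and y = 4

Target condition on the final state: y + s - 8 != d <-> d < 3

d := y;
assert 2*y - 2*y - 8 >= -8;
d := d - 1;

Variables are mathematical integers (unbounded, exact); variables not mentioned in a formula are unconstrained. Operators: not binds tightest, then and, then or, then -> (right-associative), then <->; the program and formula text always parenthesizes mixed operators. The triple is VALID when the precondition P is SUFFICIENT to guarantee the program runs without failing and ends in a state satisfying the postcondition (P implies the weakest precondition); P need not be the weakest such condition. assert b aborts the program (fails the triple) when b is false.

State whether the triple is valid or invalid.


Working backward. After the program, the postcondition y + s - 8 != d <-> d < 3 must hold; in canonical form it is s + y != d + 8 <-> d < 3.
Before d := d - 1: s + y != d + 7 <-> d < 4
Before assert 2*y - 2*y - 8 >= -8: s + y != d + 7 <-> d < 4
Before d := y: s != 7 <-> y < 4
The weakest precondition is s != 7 <-> y < 4.
Check whether s != 7 and y = 4 implies it.
Countermodel: at the initial state s = 8, y = 4, the precondition holds but the weakest precondition fails.
Answer: invalid


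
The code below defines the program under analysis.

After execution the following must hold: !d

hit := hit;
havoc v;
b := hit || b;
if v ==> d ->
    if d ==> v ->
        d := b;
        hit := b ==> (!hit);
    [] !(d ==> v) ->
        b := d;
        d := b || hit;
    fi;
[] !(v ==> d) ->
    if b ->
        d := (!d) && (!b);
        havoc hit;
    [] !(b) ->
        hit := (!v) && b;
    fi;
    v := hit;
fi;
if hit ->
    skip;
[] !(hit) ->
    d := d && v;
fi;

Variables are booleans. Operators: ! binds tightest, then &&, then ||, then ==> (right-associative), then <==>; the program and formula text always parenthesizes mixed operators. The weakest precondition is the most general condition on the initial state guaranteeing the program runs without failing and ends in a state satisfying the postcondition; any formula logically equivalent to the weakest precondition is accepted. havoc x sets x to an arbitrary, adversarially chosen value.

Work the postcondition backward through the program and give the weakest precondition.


Working backward. After the program, !d must hold.
Then branch requires !d; else branch requires !(d && v).
Before the if: (hit ==> (!d)) && ((!hit) ==> (!(d && v)))
Then branch requires ((d ==> v) ==> (((b ==> (!hit)) ==> (!b)) && ((!(b ==> (!hit))) ==> (!(b && v))))) && ((!(d ==> v)) ==> ((hit ==> (!(d || hit))) && ((!hit) ==> (!((d || hit) && v))))); else branch requires (b ==> (!((!d) && (!b)))) && ((!b) ==> ((((!v) && b) ==> (!d)) && ((!((!v) && b)) ==> (!(d && (!v) && b))))).
Before the if: ((v ==> d) ==> (((d ==> v) ==> (((b ==> (!hit)) ==> (!b)) && ((!(b ==> (!hit))) ==> (!(b && v))))) && ((!(d ==> v)) ==> ((hit ==> (!(d || hit))) && ((!hit) ==> (!((d || hit) && v))))))) && ((!(v ==> d)) ==> ((b ==> (!((!d) && (!b)))) && ((!b) ==> ((((!v) && b) ==> (!d)) && ((!((!v) && b)) ==> (!(d && (!v) && b)))))))
Before b := hit || b: ((v ==> d) ==> (((d ==> v) ==> ((((hit || b) ==> (!hit)) ==> (!(hit || b))) && ((!((hit || b) ==> (!hit))) ==> (!((hit || b) && v))))) && ((!(d ==> v)) ==> ((hit ==> (!(d || hit))) && ((!hit) ==> (!((d || hit) && v))))))) && ((!(v ==> d)) ==> (((hit || b) ==> (!((!d) && (!(hit || b))))) && ((!(hit || b)) ==> ((((!v) && (hit || b)) ==> (!d)) && ((!((!v) && (hit || b))) ==> (!(d && (!v) && (hit || b))))))))
Before havoc v: (d ==> ((((hit || b) ==> (!hit)) ==> (!(hit || b))) && ((!((hit || b) ==> (!hit))) ==> (!(hit || b))))) && ((!d) ==> ((hit || b) ==> (!((!d) && (!(hit || b)))))) && ((!d) ==> (((hit || b) ==> (!hit)) ==> (!(hit || b)))) && (d ==> (hit ==> (!(d || hit))))
Before hit := hit: (d ==> ((((hit || b) ==> (!hit)) ==> (!(hit || b))) && ((!((hit || b) ==> (!hit))) ==> (!(hit || b))))) && ((!d) ==> ((hit || b) ==> (!((!d) && (!(hit || b)))))) && ((!d) ==> (((hit || b) ==> (!hit)) ==> (!(hit || b)))) && (d ==> (hit ==> (!(d || hit))))
Answer: WP = (d ==> ((((hit || b) ==> (!hit)) ==> (!(hit || b))) && ((!((hit || b) ==> (!hit))) ==> (!(hit || b))))) && ((!d) ==> ((hit || b) ==> (!((!d) && (!(hit || b)))))) && ((!d) ==> (((hit || b) ==> (!hit)) ==> (!(hit || b)))) && (d ==> (hit ==> (!(d || hit))))


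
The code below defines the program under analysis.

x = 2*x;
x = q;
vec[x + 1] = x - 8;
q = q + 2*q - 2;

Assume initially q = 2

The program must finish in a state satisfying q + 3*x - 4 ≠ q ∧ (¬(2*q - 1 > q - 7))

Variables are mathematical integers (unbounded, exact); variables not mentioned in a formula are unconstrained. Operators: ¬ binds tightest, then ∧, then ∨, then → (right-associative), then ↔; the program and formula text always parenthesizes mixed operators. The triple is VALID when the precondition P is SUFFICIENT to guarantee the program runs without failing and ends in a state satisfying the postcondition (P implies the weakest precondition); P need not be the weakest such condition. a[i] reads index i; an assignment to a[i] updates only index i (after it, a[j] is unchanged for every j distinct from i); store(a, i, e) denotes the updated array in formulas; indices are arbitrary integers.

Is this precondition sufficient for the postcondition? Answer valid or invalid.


Working backward. After the program, the postcondition q + 3*x - 4 ≠ q ∧ (¬(2*q - 1 > q - 7)) must hold; in canonical form it is 3*x ≠ 4 ∧ (¬(q > -6)).
Before q := q + 2*q - 2: 3*x ≠ 4 ∧ (¬(3*q > -4))
Before vec[x + 1] := x - 8: 3*x ≠ 4 ∧ (¬(3*q > -4))
Before x := q: 3*q ≠ 4 ∧ (¬(3*q > -4))
Before x := 2*x: 3*q ≠ 4 ∧ (¬(3*q > -4))
The weakest precondition is 3*q ≠ 4 ∧ (¬(3*q > -4)).
Check whether q = 2 implies it.
Countermodel: at the initial state q = 2, the precondition holds but the weakest precondition fails.
Answer: invalid


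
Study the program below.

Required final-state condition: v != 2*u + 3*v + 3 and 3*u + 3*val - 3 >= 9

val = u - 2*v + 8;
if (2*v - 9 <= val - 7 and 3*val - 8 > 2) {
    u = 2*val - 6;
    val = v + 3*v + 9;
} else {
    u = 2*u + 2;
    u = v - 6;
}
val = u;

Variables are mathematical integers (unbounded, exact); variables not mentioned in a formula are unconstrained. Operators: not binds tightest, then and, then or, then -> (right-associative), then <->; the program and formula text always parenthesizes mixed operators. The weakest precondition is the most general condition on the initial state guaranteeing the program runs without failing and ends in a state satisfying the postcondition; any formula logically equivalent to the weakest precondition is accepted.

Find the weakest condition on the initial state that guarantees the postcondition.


Working backward. After the program, the postcondition v != 2*u + 3*v + 3 and 3*u + 3*val - 3 >= 9 must hold; in canonical form it is 2*u + 2*v != -3 and 3*u + 3*val >= 12.
Before val := u: 2*u + 2*v != -3 and 6*u >= 12
Then branch requires 2*v + 4*val != 9 and 12*val >= 48; else branch requires 4*v != 9 and 6*v >= 48.
Before the if: ((2*v <= val + 2 and 3*val > 10) -> (2*v + 4*val != 9 and 12*val >= 48)) and ((not (2*v <= val + 2 and 3*val > 10)) -> (4*v != 9 and 6*v >= 48))
Before val := u - 2*v + 8: ((4*v <= u + 10 and 3*u > 6*v - 14) -> (4*u != 6*v - 23 and 12*u >= 24*v - 48)) and ((not (4*v <= u + 10 and 3*u > 6*v - 14)) -> (4*v != 9 and 6*v >= 48))
Answer: WP = ((4*v <= u + 10 and 3*u > 6*v - 14) -> (4*u != 6*v - 23 and 12*u >= 24*v - 48)) and ((not (4*v <= u + 10 and 3*u > 6*v - 14)) -> (4*v != 9 and 6*v >= 48))


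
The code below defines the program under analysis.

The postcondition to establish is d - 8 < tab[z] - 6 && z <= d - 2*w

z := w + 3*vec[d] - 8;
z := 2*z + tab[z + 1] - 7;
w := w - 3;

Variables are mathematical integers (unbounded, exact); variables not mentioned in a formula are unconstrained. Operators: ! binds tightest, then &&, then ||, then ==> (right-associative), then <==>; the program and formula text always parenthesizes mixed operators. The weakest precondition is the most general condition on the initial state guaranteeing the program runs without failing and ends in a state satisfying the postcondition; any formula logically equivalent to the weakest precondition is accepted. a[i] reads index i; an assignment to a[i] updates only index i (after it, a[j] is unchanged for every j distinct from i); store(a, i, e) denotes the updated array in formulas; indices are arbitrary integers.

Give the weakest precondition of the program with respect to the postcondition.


Working backward. After the program, the postcondition d - 8 < tab[z] - 6 && z <= d - 2*w must hold; in canonical form it is d < tab[z] + 2 && 2*w + z <= d.
Before w := w - 3: d < tab[z] + 2 && 2*w + z <= d + 6
Before z := 2*z + tab[z + 1] - 7: d < tab[tab[z + 1] + 2*z - 7] + 2 && tab[z + 1] + 2*w + 2*z <= d + 13
Before z := w + 3*vec[d] - 8: d < tab[tab[3*vec[d] + w - 7] + 6*vec[d] + 2*w - 23] + 2 && tab[3*vec[d] + w - 7] + 6*vec[d] + 4*w <= d + 29
Answer: WP = d < tab[tab[3*vec[d] + w - 7] + 6*vec[d] + 2*w - 23] + 2 && tab[3*vec[d] + w - 7] + 6*vec[d] + 4*w <= d + 29


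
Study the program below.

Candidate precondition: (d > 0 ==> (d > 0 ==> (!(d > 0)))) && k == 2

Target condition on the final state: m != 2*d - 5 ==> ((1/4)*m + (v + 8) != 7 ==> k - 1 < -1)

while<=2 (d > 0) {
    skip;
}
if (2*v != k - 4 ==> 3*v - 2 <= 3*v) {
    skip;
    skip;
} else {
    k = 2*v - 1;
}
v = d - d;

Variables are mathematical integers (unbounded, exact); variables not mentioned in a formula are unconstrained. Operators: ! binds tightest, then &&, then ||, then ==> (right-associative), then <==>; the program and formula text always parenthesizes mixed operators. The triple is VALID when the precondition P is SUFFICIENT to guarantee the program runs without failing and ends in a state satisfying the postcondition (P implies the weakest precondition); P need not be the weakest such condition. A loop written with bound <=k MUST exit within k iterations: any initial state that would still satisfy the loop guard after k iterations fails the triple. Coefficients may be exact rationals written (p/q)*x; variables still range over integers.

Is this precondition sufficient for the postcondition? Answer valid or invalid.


Working backward. After the program, the postcondition m != 2*d - 5 ==> ((1/4)*m + (v + 8) != 7 ==> k - 1 < -1) must hold; in canonical form it is m != 2*d - 5 ==> ((1/4)*m + v != -1 ==> k < 0).
Before v := d - d: m != 2*d - 5 ==> ((1/4)*m != -1 ==> k < 0)
Then branch requires m != 2*d - 5 ==> ((1/4)*m != -1 ==> k < 0); else branch requires m != 2*d - 5 ==> ((1/4)*m != -1 ==> 2*v < 1).
Before the if: m != 2*d - 5 ==> ((1/4)*m != -1 ==> k < 0)
Before the loop (bound <=2), unroll the exhaustion recursion (WP_0 = exit-now case; WP_j = one more guarded iteration, up to j = 2):
  WP_0: (!(d > 0)) && (m != 2*d - 5 ==> ((1/4)*m != -1 ==> k < 0))
  WP_1: (d > 0 ==> ((!(d > 0)) && (m != 2*d - 5 ==> ((1/4)*m != -1 ==> k < 0)))) && ((!(d > 0)) ==> (m != 2*d - 5 ==> ((1/4)*m != -1 ==> k < 0)))
  WP_2: (d > 0 ==> ((d > 0 ==> ((!(d > 0)) && (m != 2*d - 5 ==> ((1/4)*m != -1 ==> k < 0)))) && ((!(d > 0)) ==> (m != 2*d - 5 ==> ((1/4)*m != -1 ==> k < 0))))) && ((!(d > 0)) ==> (m != 2*d - 5 ==> ((1/4)*m != -1 ==> k < 0)))
So before the loop: (d > 0 ==> ((d > 0 ==> ((!(d > 0)) && (m != 2*d - 5 ==> ((1/4)*m != -1 ==> k < 0)))) && ((!(d > 0)) ==> (m != 2*d - 5 ==> ((1/4)*m != -1 ==> k < 0))))) && ((!(d > 0)) ==> (m != 2*d - 5 ==> ((1/4)*m != -1 ==> k < 0)))
The weakest precondition is (d > 0 ==> ((d > 0 ==> ((!(d > 0)) && (m != 2*d - 5 ==> ((1/4)*m != -1 ==> k < 0)))) && ((!(d > 0)) ==> (m != 2*d - 5 ==> ((1/4)*m != -1 ==> k < 0))))) && ((!(d > 0)) ==> (m != 2*d - 5 ==> ((1/4)*m != -1 ==> k < 0))).
Check whether (d > 0 ==> (d > 0 ==> (!(d > 0)))) && k == 2 implies it.
Countermodel: at the initial state d = -1, k = 2, m = -6, the precondition holds but the weakest precondition fails.
Answer: invalid


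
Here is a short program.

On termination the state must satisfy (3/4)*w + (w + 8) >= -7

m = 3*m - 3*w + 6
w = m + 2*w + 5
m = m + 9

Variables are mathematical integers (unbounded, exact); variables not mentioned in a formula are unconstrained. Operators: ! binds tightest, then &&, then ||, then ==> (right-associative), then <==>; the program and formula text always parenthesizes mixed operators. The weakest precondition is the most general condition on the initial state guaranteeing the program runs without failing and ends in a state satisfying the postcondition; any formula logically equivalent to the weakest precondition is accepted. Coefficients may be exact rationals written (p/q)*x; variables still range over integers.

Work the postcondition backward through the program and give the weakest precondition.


Working backward. After the program, the postcondition (3/4)*w + (w + 8) >= -7 must hold; in canonical form it is (7/4)*w >= -15.
Before m := m + 9: (7/4)*w >= -15
Before w := m + 2*w + 5: (7/4)*m + (7/2)*w >= -95/4
Before m := 3*m - 3*w + 6: (21/4)*m >= (7/4)*w - 137/4
Answer: WP = (21/4)*m >= (7/4)*w - 137/4


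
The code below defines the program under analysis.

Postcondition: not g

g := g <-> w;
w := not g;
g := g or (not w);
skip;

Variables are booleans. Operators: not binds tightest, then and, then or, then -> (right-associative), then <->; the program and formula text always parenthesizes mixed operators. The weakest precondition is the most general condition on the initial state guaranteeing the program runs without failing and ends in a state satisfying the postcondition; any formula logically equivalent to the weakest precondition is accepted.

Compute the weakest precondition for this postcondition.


Working backward. After the program, not g must hold.
Before skip: not g
Before g := g or (not w): not (g or (not w))
Before w := not g: not g
Before g := g <-> w: not (g <-> w)
Answer: WP = not (g <-> w)


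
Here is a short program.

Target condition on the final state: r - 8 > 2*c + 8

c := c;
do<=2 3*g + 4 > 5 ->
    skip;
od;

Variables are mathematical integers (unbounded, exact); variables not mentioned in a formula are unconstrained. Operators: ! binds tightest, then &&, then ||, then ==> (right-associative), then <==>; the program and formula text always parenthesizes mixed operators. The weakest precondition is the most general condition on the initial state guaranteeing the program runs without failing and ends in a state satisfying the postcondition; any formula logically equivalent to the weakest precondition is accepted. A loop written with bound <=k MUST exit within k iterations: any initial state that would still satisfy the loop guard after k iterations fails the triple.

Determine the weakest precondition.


Working backward. After the program, the postcondition r - 8 > 2*c + 8 must hold; in canonical form it is r > 2*c + 16.
Before the loop (bound <=2), unroll the exhaustion recursion (WP_0 = exit-now case; WP_j = one more guarded iteration, up to j = 2):
  WP_0: (!(3*g > 1)) && r > 2*c + 16
  WP_1: (3*g > 1 ==> ((!(3*g > 1)) && r > 2*c + 16)) && ((!(3*g > 1)) ==> r > 2*c + 16)
  WP_2: (3*g > 1 ==> ((3*g > 1 ==> ((!(3*g > 1)) && r > 2*c + 16)) && ((!(3*g > 1)) ==> r > 2*c + 16))) && ((!(3*g > 1)) ==> r > 2*c + 16)
So before the loop: (3*g > 1 ==> ((3*g > 1 ==> ((!(3*g > 1)) && r > 2*c + 16)) && ((!(3*g > 1)) ==> r > 2*c + 16))) && ((!(3*g > 1)) ==> r > 2*c + 16)
Before c := c: (3*g > 1 ==> ((3*g > 1 ==> ((!(3*g > 1)) && r > 2*c + 16)) && ((!(3*g > 1)) ==> r > 2*c + 16))) && ((!(3*g > 1)) ==> r > 2*c + 16)
Answer: WP = (3*g > 1 ==> ((3*g > 1 ==> ((!(3*g > 1)) && r > 2*c + 16)) && ((!(3*g > 1)) ==> r > 2*c + 16))) && ((!(3*g > 1)) ==> r > 2*c + 16)


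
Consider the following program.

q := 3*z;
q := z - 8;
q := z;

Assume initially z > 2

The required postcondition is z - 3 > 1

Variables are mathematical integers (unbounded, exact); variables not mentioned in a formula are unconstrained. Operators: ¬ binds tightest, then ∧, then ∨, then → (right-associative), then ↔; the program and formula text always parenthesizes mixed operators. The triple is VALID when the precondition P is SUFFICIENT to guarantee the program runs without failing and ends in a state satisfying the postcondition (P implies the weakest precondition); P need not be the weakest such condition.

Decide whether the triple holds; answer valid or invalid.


Working backward. After the program, the postcondition z - 3 > 1 must hold; in canonical form it is z > 4.
Before q := z: z > 4
Before q := z - 8: z > 4
Before q := 3*z: z > 4
The weakest precondition is z > 4.
Check whether z > 2 implies it.
Countermodel: at the initial state z = 3, the precondition holds but the weakest precondition fails.
Answer: invalid


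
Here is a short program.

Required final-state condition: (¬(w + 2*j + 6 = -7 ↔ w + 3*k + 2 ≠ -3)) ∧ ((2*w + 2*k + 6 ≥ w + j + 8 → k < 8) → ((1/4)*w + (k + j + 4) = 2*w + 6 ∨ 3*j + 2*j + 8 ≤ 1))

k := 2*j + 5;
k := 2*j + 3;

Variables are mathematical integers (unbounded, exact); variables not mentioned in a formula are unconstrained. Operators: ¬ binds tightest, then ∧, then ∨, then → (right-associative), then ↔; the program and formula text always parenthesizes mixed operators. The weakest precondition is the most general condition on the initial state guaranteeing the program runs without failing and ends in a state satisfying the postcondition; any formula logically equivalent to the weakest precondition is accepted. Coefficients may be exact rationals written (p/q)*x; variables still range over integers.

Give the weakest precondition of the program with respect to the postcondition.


Working backward. After the program, the postcondition (¬(w + 2*j + 6 = -7 ↔ w + 3*k + 2 ≠ -3)) ∧ ((2*w + 2*k + 6 ≥ w + j + 8 → k < 8) → ((1/4)*w + (k + j + 4) = 2*w + 6 ∨ 3*j + 2*j + 8 ≤ 1)) must hold; in canonical form it is (¬(2*j + w = -13 ↔ 3*k + w ≠ -5)) ∧ ((2*k + w ≥ j + 2 → k < 8) → (j + k = (7/4)*w + 2 ∨ 5*j ≤ -7)).
Before k := 2*j + 3: (¬(2*j + w = -13 ↔ 6*j + w ≠ -14)) ∧ ((3*j + w ≥ -4 → 2*j < 5) → (3*j = (7/4)*w - 1 ∨ 5*j ≤ -7))
Before k := 2*j + 5: (¬(2*j + w = -13 ↔ 6*j + w ≠ -14)) ∧ ((3*j + w ≥ -4 → 2*j < 5) → (3*j = (7/4)*w - 1 ∨ 5*j ≤ -7))
Answer: WP = (¬(2*j + w = -13 ↔ 6*j + w ≠ -14)) ∧ ((3*j + w ≥ -4 → 2*j < 5) → (3*j = (7/4)*w - 1 ∨ 5*j ≤ -7))
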